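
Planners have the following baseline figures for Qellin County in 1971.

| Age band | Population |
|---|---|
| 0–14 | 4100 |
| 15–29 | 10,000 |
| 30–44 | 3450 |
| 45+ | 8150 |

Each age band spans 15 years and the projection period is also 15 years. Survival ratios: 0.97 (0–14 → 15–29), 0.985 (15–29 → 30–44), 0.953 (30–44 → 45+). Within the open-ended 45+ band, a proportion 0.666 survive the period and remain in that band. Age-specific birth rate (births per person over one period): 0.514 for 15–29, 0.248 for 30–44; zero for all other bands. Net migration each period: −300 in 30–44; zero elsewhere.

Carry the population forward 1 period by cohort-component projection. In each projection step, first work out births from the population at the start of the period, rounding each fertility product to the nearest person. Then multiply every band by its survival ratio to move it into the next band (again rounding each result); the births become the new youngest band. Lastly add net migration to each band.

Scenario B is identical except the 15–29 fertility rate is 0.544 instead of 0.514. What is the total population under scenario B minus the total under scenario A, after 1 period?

300

Period 1.
Births: 10000 * 0.514 = 5140, 3450 * 0.248 = 856 → total 5996
15–29: 4100 * 0.97 = 3977
30–44: 10000 * 0.985 = 9850
45+: 3450 * 0.953 + 8150 * 0.666 = 3288 + 5428 = 8716
Net migration: 30–44 − 300 → 9550
→ [5996, 3977, 9550, 8716]
Scenario A total after 1 period: 28239
Scenario B projection —
Period 1.
Births: 10000 * 0.544 = 5440, 3450 * 0.248 = 856 → total 6296
15–29: 4100 * 0.97 = 3977
30–44: 10000 * 0.985 = 9850
45+: 3450 * 0.953 + 8150 * 0.666 = 3288 + 5428 = 8716
Net migration: 30–44 − 300 → 9550
→ [6296, 3977, 9550, 8716]
Scenario B total after 1 period: 28539
Difference B − A = 28539 − 28239 = 300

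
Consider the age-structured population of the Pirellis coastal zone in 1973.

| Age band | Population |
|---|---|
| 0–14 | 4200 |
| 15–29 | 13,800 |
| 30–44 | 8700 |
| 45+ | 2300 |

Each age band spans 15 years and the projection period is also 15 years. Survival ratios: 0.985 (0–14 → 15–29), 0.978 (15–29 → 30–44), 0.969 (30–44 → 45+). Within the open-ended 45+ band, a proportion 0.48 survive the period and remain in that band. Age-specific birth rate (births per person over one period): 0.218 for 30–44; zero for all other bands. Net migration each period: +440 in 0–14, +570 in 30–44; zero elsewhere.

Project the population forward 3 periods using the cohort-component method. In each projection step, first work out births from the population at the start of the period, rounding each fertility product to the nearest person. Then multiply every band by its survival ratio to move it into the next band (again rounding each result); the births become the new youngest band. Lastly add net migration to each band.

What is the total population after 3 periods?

[period 1]
Births: 8700 × 0.218 = 1897
15–29: 4200 × 0.985 = 4137
30–44: 13800 × 0.978 = 13496
45+: 8700 × 0.969 + 2300 × 0.48 = 8430 + 1104 = 9534
Net migration: 0–14 + 440 → 2337; 30–44 + 570 → 14066
Population now: 0–14=2337, 15–29=4137, 30–44=14066, 45+=9534
[period 2]
Births: 14066 × 0.218 = 3066
15–29: 2337 × 0.985 = 2302
30–44: 4137 × 0.978 = 4046
45+: 14066 × 0.969 + 9534 × 0.48 = 13630 + 4576 = 18206
Net migration: 0–14 + 440 → 3506; 30–44 + 570 → 4616
Population now: 0–14=3506, 15–29=2302, 30–44=4616, 45+=18206
[period 3]
Births: 4616 × 0.218 = 1006
15–29: 3506 × 0.985 = 3453
30–44: 2302 × 0.978 = 2251
45+: 4616 × 0.969 + 18206 × 0.48 = 4473 + 8739 = 13212
Net migration: 0–14 + 440 → 1446; 30–44 + 570 → 2821
Population now: 0–14=1446, 15–29=3453, 30–44=2821, 45+=13212
Total after period 3: 1446 + 3453 + 2821 + 13212 = 20932

20932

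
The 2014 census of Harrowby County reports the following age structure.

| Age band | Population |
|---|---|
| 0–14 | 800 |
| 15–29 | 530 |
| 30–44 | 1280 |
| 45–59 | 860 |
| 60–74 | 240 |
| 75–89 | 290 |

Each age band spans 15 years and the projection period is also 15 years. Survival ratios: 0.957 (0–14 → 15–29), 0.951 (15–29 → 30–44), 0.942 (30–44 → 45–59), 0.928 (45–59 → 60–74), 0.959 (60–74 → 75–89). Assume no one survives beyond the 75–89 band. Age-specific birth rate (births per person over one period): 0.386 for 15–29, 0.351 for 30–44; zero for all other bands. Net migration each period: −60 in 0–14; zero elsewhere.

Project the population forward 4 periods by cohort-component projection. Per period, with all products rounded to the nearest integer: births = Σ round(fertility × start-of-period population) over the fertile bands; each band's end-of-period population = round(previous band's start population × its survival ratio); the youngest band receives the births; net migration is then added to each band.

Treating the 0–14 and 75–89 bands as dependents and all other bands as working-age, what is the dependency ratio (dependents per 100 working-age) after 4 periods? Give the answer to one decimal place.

Let band 1 be 0–14 through band 6 = 75–89.
[period 1]
Births: 530 * 0.386 = 205 ; 1280 * 0.351 = 449 → total 654
Band 2: 800 * 0.957 = 766
Band 3: 530 * 0.951 = 504
Band 4: 1280 * 0.942 = 1206
Band 5: 860 * 0.928 = 798
Band 6: 240 * 0.959 = 230
Net migration: Band 1 − 60 → 594
End of period: [594, 766, 504, 1206, 798, 230]
[period 2]
Births: 766 * 0.386 = 296 ; 504 * 0.351 = 177 → total 473
Band 2: 594 * 0.957 = 568
Band 3: 766 * 0.951 = 728
Band 4: 504 * 0.942 = 475
Band 5: 1206 * 0.928 = 1119
Band 6: 798 * 0.959 = 765
Net migration: Band 1 − 60 → 413
End of period: [413, 568, 728, 475, 1119, 765]
[period 3]
Births: 568 * 0.386 = 219 ; 728 * 0.351 = 256 → total 475
Band 2: 413 * 0.957 = 395
Band 3: 568 * 0.951 = 540
Band 4: 728 * 0.942 = 686
Band 5: 475 * 0.928 = 441
Band 6: 1119 * 0.959 = 1073
Net migration: Band 1 − 60 → 415
End of period: [415, 395, 540, 686, 441, 1073]
[period 4]
Births: 395 * 0.386 = 152 ; 540 * 0.351 = 190 → total 342
Band 2: 415 * 0.957 = 397
Band 3: 395 * 0.951 = 376
Band 4: 540 * 0.942 = 509
Band 5: 686 * 0.928 = 637
Band 6: 441 * 0.959 = 423
Net migration: Band 1 − 60 → 282
End of period: [282, 397, 376, 509, 637, 423]
Dependents (band 0–14 + band 75–89) = 282 + 423 = 705; working-age = 1919; ratio = 705/1919 × 100 = 36.7

36.7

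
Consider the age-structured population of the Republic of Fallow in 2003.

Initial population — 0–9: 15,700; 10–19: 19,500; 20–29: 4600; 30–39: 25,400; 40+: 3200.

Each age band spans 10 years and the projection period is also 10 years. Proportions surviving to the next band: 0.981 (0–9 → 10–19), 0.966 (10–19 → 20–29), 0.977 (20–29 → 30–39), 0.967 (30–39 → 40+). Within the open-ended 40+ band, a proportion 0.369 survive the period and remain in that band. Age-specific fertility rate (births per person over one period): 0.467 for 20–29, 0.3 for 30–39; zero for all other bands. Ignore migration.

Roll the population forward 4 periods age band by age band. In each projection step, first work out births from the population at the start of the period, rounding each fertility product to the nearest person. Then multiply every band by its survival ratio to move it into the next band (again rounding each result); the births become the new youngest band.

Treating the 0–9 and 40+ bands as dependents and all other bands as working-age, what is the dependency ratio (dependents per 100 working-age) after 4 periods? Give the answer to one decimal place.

101.0

Period 1:
Births: 4600 * 0.467 = 2148, 25400 * 0.3 = 7620 → total 9768
10–19: 15700 * 0.981 = 15402
20–29: 19500 * 0.966 = 18837
30–39: 4600 * 0.977 = 4494
40+: 25400 * 0.967 + 3200 * 0.369 = 24562 + 1181 = 25743
End of period: [9768, 15402, 18837, 4494, 25743]
Period 2:
Births: 18837 * 0.467 = 8797, 4494 * 0.3 = 1348 → total 10145
10–19: 9768 * 0.981 = 9582
20–29: 15402 * 0.966 = 14878
30–39: 18837 * 0.977 = 18404
40+: 4494 * 0.967 + 25743 * 0.369 = 4346 + 9499 = 13845
End of period: [10145, 9582, 14878, 18404, 13845]
Period 3:
Births: 14878 * 0.467 = 6948, 18404 * 0.3 = 5521 → total 12469
10–19: 10145 * 0.981 = 9952
20–29: 9582 * 0.966 = 9256
30–39: 14878 * 0.977 = 14536
40+: 18404 * 0.967 + 13845 * 0.369 = 17797 + 5109 = 22906
End of period: [12469, 9952, 9256, 14536, 22906]
Period 4:
Births: 9256 * 0.467 = 4323, 14536 * 0.3 = 4361 → total 8684
10–19: 12469 * 0.981 = 12232
20–29: 9952 * 0.966 = 9614
30–39: 9256 * 0.977 = 9043
40+: 14536 * 0.967 + 22906 * 0.369 = 14056 + 8452 = 22508
End of period: [8684, 12232, 9614, 9043, 22508]
Dependents (band 0–9 + band 40+) = 8684 + 22508 = 31192; working-age = 30889; ratio = 31192/30889 × 100 = 101.0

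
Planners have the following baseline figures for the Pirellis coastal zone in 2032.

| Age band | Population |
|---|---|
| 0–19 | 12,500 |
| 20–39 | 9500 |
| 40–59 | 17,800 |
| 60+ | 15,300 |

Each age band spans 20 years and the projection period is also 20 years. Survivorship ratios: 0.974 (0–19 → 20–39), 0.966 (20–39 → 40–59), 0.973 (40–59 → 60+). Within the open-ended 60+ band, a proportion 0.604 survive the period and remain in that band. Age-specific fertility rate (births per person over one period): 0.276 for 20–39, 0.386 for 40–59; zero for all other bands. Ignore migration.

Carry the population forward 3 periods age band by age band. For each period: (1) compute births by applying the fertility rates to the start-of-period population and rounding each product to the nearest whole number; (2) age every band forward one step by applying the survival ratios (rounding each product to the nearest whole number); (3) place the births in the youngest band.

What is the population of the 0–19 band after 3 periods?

7092

Numbering the groups 1..4 from youngest to oldest:
[period 1]
Births: 9500 × 0.276 = 2622 ; 17800 × 0.386 = 6871 ⇒ total 9493
Group 2: 12500 × 0.974 = 12175
Group 3: 9500 × 0.966 = 9177
Group 4: 17800 × 0.973 + 15300 × 0.604 = 17319 + 9241 = 26560
Giving 9493 / 12175 / 9177 / 26560.
[period 2]
Births: 12175 × 0.276 = 3360 ; 9177 × 0.386 = 3542 ⇒ total 6902
Group 2: 9493 × 0.974 = 9246
Group 3: 12175 × 0.966 = 11761
Group 4: 9177 × 0.973 + 26560 × 0.604 = 8929 + 16042 = 24971
Giving 6902 / 9246 / 11761 / 24971.
[period 3]
Births: 9246 × 0.276 = 2552 ; 11761 × 0.386 = 4540 ⇒ total 7092
Group 2: 6902 × 0.974 = 6723
Group 3: 9246 × 0.966 = 8932
Group 4: 11761 × 0.973 + 24971 × 0.604 = 11443 + 15082 = 26525
Giving 7092 / 6723 / 8932 / 26525.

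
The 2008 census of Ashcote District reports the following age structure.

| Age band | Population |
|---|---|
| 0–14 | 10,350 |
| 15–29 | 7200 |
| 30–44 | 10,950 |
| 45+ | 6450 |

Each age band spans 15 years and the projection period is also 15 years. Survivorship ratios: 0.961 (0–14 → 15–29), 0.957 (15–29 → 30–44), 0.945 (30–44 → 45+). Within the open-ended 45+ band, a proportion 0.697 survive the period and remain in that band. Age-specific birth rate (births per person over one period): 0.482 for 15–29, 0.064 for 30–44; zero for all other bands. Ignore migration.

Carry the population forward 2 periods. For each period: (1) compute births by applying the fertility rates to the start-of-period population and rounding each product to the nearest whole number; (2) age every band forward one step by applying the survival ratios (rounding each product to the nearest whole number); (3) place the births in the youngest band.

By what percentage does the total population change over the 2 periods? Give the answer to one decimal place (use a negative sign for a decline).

Call the groups 1 to 4, youngest first.
[period 1]
Births: 7200 × 0.482 = 3470  |  10950 × 0.064 = 701 → total 4171
Group 2: 10350 × 0.961 = 9946
Group 3: 7200 × 0.957 = 6890
Group 4: 10950 × 0.945 + 6450 × 0.697 = 10348 + 4496 = 14844
End of period: [4171, 9946, 6890, 14844]
[period 2]
Births: 9946 × 0.482 = 4794  |  6890 × 0.064 = 441 → total 5235
Group 2: 4171 × 0.961 = 4008
Group 3: 9946 × 0.957 = 9518
Group 4: 6890 × 0.945 + 14844 × 0.697 = 6511 + 10346 = 16857
End of period: [5235, 4008, 9518, 16857]
Total: 34950 → 35618; change = 668; percentage change = 1.9%

1.9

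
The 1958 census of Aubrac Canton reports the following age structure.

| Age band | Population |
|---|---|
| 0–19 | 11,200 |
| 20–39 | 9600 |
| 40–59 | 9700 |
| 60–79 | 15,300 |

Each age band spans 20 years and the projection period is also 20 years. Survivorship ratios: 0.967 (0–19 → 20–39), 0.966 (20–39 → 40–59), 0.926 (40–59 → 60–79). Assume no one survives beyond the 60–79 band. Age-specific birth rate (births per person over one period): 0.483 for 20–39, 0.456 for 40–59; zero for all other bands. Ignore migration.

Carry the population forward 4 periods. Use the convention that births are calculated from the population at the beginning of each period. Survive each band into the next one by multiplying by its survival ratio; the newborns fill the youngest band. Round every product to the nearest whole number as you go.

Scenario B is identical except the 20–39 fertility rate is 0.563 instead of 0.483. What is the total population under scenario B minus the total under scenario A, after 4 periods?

Call the groups 1 to 4, youngest first.
Period 1:
Births: 9600 * 0.483 = 4637  |  9700 * 0.456 = 4423 — total 9060
Group 2: 11200 * 0.967 = 10830
Group 3: 9600 * 0.966 = 9274
Group 4: 9700 * 0.926 = 8982
Giving 9060 / 10830 / 9274 / 8982.
Period 2:
Births: 10830 * 0.483 = 5231  |  9274 * 0.456 = 4229 — total 9460
Group 2: 9060 * 0.967 = 8761
Group 3: 10830 * 0.966 = 10462
Group 4: 9274 * 0.926 = 8588
Giving 9460 / 8761 / 10462 / 8588.
Period 3:
Births: 8761 * 0.483 = 4232  |  10462 * 0.456 = 4771 — total 9003
Group 2: 9460 * 0.967 = 9148
Group 3: 8761 * 0.966 = 8463
Group 4: 10462 * 0.926 = 9688
Giving 9003 / 9148 / 8463 / 9688.
Period 4:
Births: 9148 * 0.483 = 4418  |  8463 * 0.456 = 3859 — total 8277
Group 2: 9003 * 0.967 = 8706
Group 3: 9148 * 0.966 = 8837
Group 4: 8463 * 0.926 = 7837
Giving 8277 / 8706 / 8837 / 7837.
Scenario A total after 4 periods: 33657
Scenario B projection —
Period 1:
Births: 9600 * 0.563 = 5405  |  9700 * 0.456 = 4423 — total 9828
Group 2: 11200 * 0.967 = 10830
Group 3: 9600 * 0.966 = 9274
Group 4: 9700 * 0.926 = 8982
Giving 9828 / 10830 / 9274 / 8982.
Period 2:
Births: 10830 * 0.563 = 6097  |  9274 * 0.456 = 4229 — total 10326
Group 2: 9828 * 0.967 = 9504
Group 3: 10830 * 0.966 = 10462
Group 4: 9274 * 0.926 = 8588
Giving 10326 / 9504 / 10462 / 8588.
Period 3:
Births: 9504 * 0.563 = 5351  |  10462 * 0.456 = 4771 — total 10122
Group 2: 10326 * 0.967 = 9985
Group 3: 9504 * 0.966 = 9181
Group 4: 10462 * 0.926 = 9688
Giving 10122 / 9985 / 9181 / 9688.
Period 4:
Births: 9985 * 0.563 = 5622  |  9181 * 0.456 = 4187 — total 9809
Group 2: 10122 * 0.967 = 9788
Group 3: 9985 * 0.966 = 9646
Group 4: 9181 * 0.926 = 8502
Giving 9809 / 9788 / 9646 / 8502.
Scenario B total after 4 periods: 37745
Difference B − A = 37745 − 33657 = 4088

4088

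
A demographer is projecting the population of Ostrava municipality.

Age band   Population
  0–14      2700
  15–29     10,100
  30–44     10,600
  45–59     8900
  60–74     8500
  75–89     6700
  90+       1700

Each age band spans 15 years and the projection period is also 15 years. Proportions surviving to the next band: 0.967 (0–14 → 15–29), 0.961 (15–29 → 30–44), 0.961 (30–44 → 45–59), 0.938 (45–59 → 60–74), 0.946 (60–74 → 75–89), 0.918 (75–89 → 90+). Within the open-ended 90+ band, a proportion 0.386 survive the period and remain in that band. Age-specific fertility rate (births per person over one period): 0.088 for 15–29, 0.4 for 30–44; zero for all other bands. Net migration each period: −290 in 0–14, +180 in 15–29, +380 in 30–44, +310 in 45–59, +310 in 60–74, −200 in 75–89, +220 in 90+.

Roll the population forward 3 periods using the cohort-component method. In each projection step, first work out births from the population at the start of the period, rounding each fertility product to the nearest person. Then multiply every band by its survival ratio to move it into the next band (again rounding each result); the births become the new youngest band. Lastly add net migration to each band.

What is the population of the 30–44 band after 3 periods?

5049

Call the bands 1 to 7, youngest first.
— Period 1 —
Births: 10100 * 0.088 = 889, 10600 * 0.4 = 4240 → total 5129
Band 2: 2700 * 0.967 = 2611
Band 3: 10100 * 0.961 = 9706
Band 4: 10600 * 0.961 = 10187
Band 5: 8900 * 0.938 = 8348
Band 6: 8500 * 0.946 = 8041
Band 7: 6700 * 0.918 + 1700 * 0.386 = 6151 + 656 = 6807
Net migration: Band 1 − 290 → 4839; Band 2 + 180 → 2791; Band 3 + 380 → 10086; Band 4 + 310 → 10497; Band 5 + 310 → 8658; Band 6 − 200 → 7841; Band 7 + 220 → 7027
End of period: [4839, 2791, 10086, 10497, 8658, 7841, 7027]
— Period 2 —
Births: 2791 * 0.088 = 246, 10086 * 0.4 = 4034 → total 4280
Band 2: 4839 * 0.967 = 4679
Band 3: 2791 * 0.961 = 2682
Band 4: 10086 * 0.961 = 9693
Band 5: 10497 * 0.938 = 9846
Band 6: 8658 * 0.946 = 8190
Band 7: 7841 * 0.918 + 7027 * 0.386 = 7198 + 2712 = 9910
Net migration: Band 1 − 290 → 3990; Band 2 + 180 → 4859; Band 3 + 380 → 3062; Band 4 + 310 → 10003; Band 5 + 310 → 10156; Band 6 − 200 → 7990; Band 7 + 220 → 10130
End of period: [3990, 4859, 3062, 10003, 10156, 7990, 10130]
— Period 3 —
Births: 4859 * 0.088 = 428, 3062 * 0.4 = 1225 → total 1653
Band 2: 3990 * 0.967 = 3858
Band 3: 4859 * 0.961 = 4669
Band 4: 3062 * 0.961 = 2943
Band 5: 10003 * 0.938 = 9383
Band 6: 10156 * 0.946 = 9608
Band 7: 7990 * 0.918 + 10130 * 0.386 = 7335 + 3910 = 11245
Net migration: Band 1 − 290 → 1363; Band 2 + 180 → 4038; Band 3 + 380 → 5049; Band 4 + 310 → 3253; Band 5 + 310 → 9693; Band 6 − 200 → 9408; Band 7 + 220 → 11465
End of period: [1363, 4038, 5049, 3253, 9693, 9408, 11465]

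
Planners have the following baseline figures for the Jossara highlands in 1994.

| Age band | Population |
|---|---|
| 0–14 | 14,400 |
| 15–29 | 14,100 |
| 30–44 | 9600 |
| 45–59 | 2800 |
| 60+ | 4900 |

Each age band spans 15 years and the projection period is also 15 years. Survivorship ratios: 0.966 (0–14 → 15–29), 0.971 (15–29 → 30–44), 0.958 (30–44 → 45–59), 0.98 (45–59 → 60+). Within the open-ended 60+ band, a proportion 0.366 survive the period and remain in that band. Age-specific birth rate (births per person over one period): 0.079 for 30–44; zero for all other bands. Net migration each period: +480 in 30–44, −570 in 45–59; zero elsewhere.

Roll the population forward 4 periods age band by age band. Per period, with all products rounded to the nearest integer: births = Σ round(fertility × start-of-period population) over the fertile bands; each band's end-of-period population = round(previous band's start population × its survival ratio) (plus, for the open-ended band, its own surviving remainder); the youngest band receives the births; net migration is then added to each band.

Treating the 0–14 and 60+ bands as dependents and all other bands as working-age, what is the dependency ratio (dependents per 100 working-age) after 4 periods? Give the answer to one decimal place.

589.7

Call the groups 1 to 5, youngest first.
Period 1.
Births: 9600 × 0.079 = 758
Group 2: 14400 × 0.966 = 13910
Group 3: 14100 × 0.971 = 13691
Group 4: 9600 × 0.958 = 9197
Group 5: 2800 × 0.98 + 4900 × 0.366 = 2744 + 1793 = 4537
Net migration: Group 3 + 480 → 14171; Group 4 − 570 → 8627
→ [758, 13910, 14171, 8627, 4537]
Period 2.
Births: 14171 × 0.079 = 1120
Group 2: 758 × 0.966 = 732
Group 3: 13910 × 0.971 = 13507
Group 4: 14171 × 0.958 = 13576
Group 5: 8627 × 0.98 + 4537 × 0.366 = 8454 + 1661 = 10115
Net migration: Group 3 + 480 → 13987; Group 4 − 570 → 13006
→ [1120, 732, 13987, 13006, 10115]
Period 3.
Births: 13987 × 0.079 = 1105
Group 2: 1120 × 0.966 = 1082
Group 3: 732 × 0.971 = 711
Group 4: 13987 × 0.958 = 13400
Group 5: 13006 × 0.98 + 10115 × 0.366 = 12746 + 3702 = 16448
Net migration: Group 3 + 480 → 1191; Group 4 − 570 → 12830
→ [1105, 1082, 1191, 12830, 16448]
Period 4.
Births: 1191 × 0.079 = 94
Group 2: 1105 × 0.966 = 1067
Group 3: 1082 × 0.971 = 1051
Group 4: 1191 × 0.958 = 1141
Group 5: 12830 × 0.98 + 16448 × 0.366 = 12573 + 6020 = 18593
Net migration: Group 3 + 480 → 1531; Group 4 − 570 → 571
→ [94, 1067, 1531, 571, 18593]
Dependents (band 0–14 + band 60+) = 94 + 18593 = 18687; working-age = 3169; ratio = 18687/3169 × 100 = 589.7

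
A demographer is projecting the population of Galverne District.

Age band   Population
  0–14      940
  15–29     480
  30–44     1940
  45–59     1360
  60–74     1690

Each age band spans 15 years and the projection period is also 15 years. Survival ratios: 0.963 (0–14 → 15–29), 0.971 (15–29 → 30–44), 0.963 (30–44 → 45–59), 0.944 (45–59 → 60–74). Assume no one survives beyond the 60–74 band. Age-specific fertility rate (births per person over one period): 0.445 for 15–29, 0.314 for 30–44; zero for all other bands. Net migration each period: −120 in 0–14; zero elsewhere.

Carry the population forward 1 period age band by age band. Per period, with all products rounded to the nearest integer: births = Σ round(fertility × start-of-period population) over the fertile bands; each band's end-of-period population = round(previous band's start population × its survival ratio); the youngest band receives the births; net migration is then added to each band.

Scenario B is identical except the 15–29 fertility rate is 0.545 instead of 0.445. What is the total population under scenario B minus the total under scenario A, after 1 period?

[period 1]
Births: 480 × 0.445 = 214  |  1940 × 0.314 = 609 ⇒ total 823
15–29: 940 × 0.963 = 905
30–44: 480 × 0.971 = 466
45–59: 1940 × 0.963 = 1868
60–74: 1360 × 0.944 = 1284
Net migration: 0–14 − 120 → 703
Population now: 0–14=703, 15–29=905, 30–44=466, 45–59=1868, 60–74=1284
Scenario A total after 1 period: 5226
Scenario B projection —
[period 1]
Births: 480 × 0.545 = 262  |  1940 × 0.314 = 609 ⇒ total 871
15–29: 940 × 0.963 = 905
30–44: 480 × 0.971 = 466
45–59: 1940 × 0.963 = 1868
60–74: 1360 × 0.944 = 1284
Net migration: 0–14 − 120 → 751
Population now: 0–14=751, 15–29=905, 30–44=466, 45–59=1868, 60–74=1284
Scenario B total after 1 period: 5274
Difference B − A = 5274 − 5226 = 48

48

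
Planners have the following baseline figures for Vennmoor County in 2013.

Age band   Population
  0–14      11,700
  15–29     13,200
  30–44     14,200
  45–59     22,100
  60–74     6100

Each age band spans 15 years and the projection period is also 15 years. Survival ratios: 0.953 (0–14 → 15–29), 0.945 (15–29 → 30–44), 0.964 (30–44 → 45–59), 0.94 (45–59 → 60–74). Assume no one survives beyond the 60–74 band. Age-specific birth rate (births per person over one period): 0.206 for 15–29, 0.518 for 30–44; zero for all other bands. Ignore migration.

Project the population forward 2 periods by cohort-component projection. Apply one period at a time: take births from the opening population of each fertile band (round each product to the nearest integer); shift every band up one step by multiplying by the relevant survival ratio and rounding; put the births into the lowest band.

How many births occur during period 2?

Call the groups 1 to 5, youngest first.
After projecting period 1:
Births: 13200 × 0.206 = 2719  |  14200 × 0.518 = 7356 → 10075
Group 2: 11700 × 0.953 = 11150
Group 3: 13200 × 0.945 = 12474
Group 4: 14200 × 0.964 = 13689
Group 5: 22100 × 0.94 = 20774
→ [10075, 11150, 12474, 13689, 20774]
After projecting period 2:
Births: 11150 × 0.206 = 2297  |  12474 × 0.518 = 6462 → 8759
Group 2: 10075 × 0.953 = 9601
Group 3: 11150 × 0.945 = 10537
Group 4: 12474 × 0.964 = 12025
Group 5: 13689 × 0.94 = 12868
→ [8759, 9601, 10537, 12025, 12868]

8759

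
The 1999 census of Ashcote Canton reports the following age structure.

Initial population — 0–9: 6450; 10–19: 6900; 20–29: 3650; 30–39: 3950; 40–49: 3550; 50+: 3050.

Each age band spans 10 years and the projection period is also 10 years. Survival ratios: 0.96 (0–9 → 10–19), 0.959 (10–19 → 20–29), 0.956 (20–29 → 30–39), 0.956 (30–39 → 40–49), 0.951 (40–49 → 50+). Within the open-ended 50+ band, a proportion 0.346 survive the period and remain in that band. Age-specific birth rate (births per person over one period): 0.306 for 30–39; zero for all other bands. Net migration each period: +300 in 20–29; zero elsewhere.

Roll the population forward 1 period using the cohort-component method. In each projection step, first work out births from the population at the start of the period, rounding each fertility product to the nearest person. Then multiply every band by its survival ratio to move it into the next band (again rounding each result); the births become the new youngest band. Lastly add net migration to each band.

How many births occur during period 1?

Let group 1 be 0–9 through group 6 = 50+.
— Period 1 —
Births: 3950 × 0.306 = 1209
Group 2: 6450 × 0.96 = 6192
Group 3: 6900 × 0.959 = 6617
Group 4: 3650 × 0.956 = 3489
Group 5: 3950 × 0.956 = 3776
Group 6: 3550 × 0.951 + 3050 × 0.346 = 3376 + 1055 = 4431
Net migration: Group 3 + 300 → 6917
End of period: [1209, 6192, 6917, 3489, 3776, 4431]

1209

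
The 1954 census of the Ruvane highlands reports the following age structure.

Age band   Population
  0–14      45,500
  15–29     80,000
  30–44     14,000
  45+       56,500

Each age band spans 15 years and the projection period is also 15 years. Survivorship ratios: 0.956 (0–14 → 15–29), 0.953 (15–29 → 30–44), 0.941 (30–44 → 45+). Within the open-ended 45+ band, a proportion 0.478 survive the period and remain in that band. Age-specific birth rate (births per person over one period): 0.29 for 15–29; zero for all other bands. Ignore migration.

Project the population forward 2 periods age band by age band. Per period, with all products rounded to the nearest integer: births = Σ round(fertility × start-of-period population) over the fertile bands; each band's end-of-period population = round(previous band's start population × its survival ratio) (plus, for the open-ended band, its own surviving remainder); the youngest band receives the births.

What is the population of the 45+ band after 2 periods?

90949

— Period 1 —
Births: 80000 * 0.29 = 23200
15–29: 45500 * 0.956 = 43498
30–44: 80000 * 0.953 = 76240
45+: 14000 * 0.941 + 56500 * 0.478 = 13174 + 27007 = 40181
Population now: 0–14=23200, 15–29=43498, 30–44=76240, 45+=40181
— Period 2 —
Births: 43498 * 0.29 = 12614
15–29: 23200 * 0.956 = 22179
30–44: 43498 * 0.953 = 41454
45+: 76240 * 0.941 + 40181 * 0.478 = 71742 + 19207 = 90949
Population now: 0–14=12614, 15–29=22179, 30–44=41454, 45+=90949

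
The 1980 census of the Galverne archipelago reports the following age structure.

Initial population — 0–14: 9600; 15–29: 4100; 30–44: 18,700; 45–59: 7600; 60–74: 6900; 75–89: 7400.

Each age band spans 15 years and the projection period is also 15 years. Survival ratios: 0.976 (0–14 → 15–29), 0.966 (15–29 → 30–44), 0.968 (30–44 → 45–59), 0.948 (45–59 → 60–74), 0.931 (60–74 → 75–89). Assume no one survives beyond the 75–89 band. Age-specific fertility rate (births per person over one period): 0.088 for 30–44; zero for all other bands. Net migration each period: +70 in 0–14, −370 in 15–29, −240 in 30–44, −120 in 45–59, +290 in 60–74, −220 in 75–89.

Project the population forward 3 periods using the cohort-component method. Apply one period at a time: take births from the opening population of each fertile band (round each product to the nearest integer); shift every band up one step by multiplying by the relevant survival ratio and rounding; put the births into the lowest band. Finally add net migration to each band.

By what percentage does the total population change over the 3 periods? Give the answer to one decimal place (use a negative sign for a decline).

-45.8

After projecting period 1:
Births: 18700 × 0.088 = 1646
15–29: 9600 × 0.976 = 9370
30–44: 4100 × 0.966 = 3961
45–59: 18700 × 0.968 = 18102
60–74: 7600 × 0.948 = 7205
75–89: 6900 × 0.931 = 6424
Net migration: 0–14 + 70 → 1716; 15–29 − 370 → 9000; 30–44 − 240 → 3721; 45–59 − 120 → 17982; 60–74 + 290 → 7495; 75–89 − 220 → 6204
End of period: [1716, 9000, 3721, 17982, 7495, 6204]
After projecting period 2:
Births: 3721 × 0.088 = 327
15–29: 1716 × 0.976 = 1675
30–44: 9000 × 0.966 = 8694
45–59: 3721 × 0.968 = 3602
60–74: 17982 × 0.948 = 17047
75–89: 7495 × 0.931 = 6978
Net migration: 0–14 + 70 → 397; 15–29 − 370 → 1305; 30–44 − 240 → 8454; 45–59 − 120 → 3482; 60–74 + 290 → 17337; 75–89 − 220 → 6758
End of period: [397, 1305, 8454, 3482, 17337, 6758]
After projecting period 3:
Births: 8454 × 0.088 = 744
15–29: 397 × 0.976 = 387
30–44: 1305 × 0.966 = 1261
45–59: 8454 × 0.968 = 8183
60–74: 3482 × 0.948 = 3301
75–89: 17337 × 0.931 = 16141
Net migration: 0–14 + 70 → 814; 15–29 − 370 → 17; 30–44 − 240 → 1021; 45–59 − 120 → 8063; 60–74 + 290 → 3591; 75–89 − 220 → 15921
End of period: [814, 17, 1021, 8063, 3591, 15921]
Total: 54300 → 29427; change = -24873; percentage change = -45.8%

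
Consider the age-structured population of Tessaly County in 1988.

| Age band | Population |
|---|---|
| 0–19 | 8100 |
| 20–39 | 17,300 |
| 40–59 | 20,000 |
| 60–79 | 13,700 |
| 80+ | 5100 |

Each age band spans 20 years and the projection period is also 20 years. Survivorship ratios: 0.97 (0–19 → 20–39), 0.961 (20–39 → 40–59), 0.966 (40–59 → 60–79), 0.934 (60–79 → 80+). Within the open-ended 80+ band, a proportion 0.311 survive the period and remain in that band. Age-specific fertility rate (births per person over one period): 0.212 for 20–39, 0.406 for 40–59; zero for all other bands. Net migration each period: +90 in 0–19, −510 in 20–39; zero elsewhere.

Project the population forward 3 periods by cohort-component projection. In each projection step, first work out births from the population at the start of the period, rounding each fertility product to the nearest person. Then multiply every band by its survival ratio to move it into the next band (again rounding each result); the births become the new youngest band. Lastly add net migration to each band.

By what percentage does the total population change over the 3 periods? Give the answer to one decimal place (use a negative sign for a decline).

-18.5

(Groups numbered youngest = 1 to oldest = 5.)
After projecting period 1:
Births: 17300 × 0.212 = 3668 ; 20000 × 0.406 = 8120 → 11788
Group 2: 8100 × 0.97 = 7857
Group 3: 17300 × 0.961 = 16625
Group 4: 20000 × 0.966 = 19320
Group 5: 13700 × 0.934 + 5100 × 0.311 = 12796 + 1586 = 14382
Net migration: Group 1 + 90 → 11878; Group 2 − 510 → 7347
Population now: 0–19=11878, 20–39=7347, 40–59=16625, 60–79=19320, 80+=14382
After projecting period 2:
Births: 7347 × 0.212 = 1558 ; 16625 × 0.406 = 6750 → 8308
Group 2: 11878 × 0.97 = 11522
Group 3: 7347 × 0.961 = 7060
Group 4: 16625 × 0.966 = 16060
Group 5: 19320 × 0.934 + 14382 × 0.311 = 18045 + 4473 = 22518
Net migration: Group 1 + 90 → 8398; Group 2 − 510 → 11012
Population now: 0–19=8398, 20–39=11012, 40–59=7060, 60–79=16060, 80+=22518
After projecting period 3:
Births: 11012 × 0.212 = 2335 ; 7060 × 0.406 = 2866 → 5201
Group 2: 8398 × 0.97 = 8146
Group 3: 11012 × 0.961 = 10583
Group 4: 7060 × 0.966 = 6820
Group 5: 16060 × 0.934 + 22518 × 0.311 = 15000 + 7003 = 22003
Net migration: Group 1 + 90 → 5291; Group 2 − 510 → 7636
Population now: 0–19=5291, 20–39=7636, 40–59=10583, 60–79=6820, 80+=22003
Total: 64200 → 52333; change = -11867; percentage change = -18.5%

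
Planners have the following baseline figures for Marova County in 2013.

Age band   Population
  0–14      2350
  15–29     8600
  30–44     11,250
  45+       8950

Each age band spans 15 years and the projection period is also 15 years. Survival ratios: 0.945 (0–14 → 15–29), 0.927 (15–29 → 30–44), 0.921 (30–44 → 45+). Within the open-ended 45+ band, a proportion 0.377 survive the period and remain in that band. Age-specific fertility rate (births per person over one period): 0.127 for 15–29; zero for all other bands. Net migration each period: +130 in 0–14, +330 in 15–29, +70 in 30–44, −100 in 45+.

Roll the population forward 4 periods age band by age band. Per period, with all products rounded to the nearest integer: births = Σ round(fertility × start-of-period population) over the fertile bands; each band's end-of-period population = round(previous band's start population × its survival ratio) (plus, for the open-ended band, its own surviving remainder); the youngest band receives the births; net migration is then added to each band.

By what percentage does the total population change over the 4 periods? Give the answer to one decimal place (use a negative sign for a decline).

Period 1.
Births: 8600 × 0.127 = 1092
15–29: 2350 × 0.945 = 2221
30–44: 8600 × 0.927 = 7972
45+: 11250 × 0.921 + 8950 × 0.377 = 10361 + 3374 = 13735
Net migration: 0–14 + 130 → 1222; 15–29 + 330 → 2551; 30–44 + 70 → 8042; 45+ − 100 → 13635
Population now: 0–14=1222, 15–29=2551, 30–44=8042, 45+=13635
Period 2.
Births: 2551 × 0.127 = 324
15–29: 1222 × 0.945 = 1155
30–44: 2551 × 0.927 = 2365
45+: 8042 × 0.921 + 13635 × 0.377 = 7407 + 5140 = 12547
Net migration: 0–14 + 130 → 454; 15–29 + 330 → 1485; 30–44 + 70 → 2435; 45+ − 100 → 12447
Population now: 0–14=454, 15–29=1485, 30–44=2435, 45+=12447
Period 3.
Births: 1485 × 0.127 = 189
15–29: 454 × 0.945 = 429
30–44: 1485 × 0.927 = 1377
45+: 2435 × 0.921 + 12447 × 0.377 = 2243 + 4693 = 6936
Net migration: 0–14 + 130 → 319; 15–29 + 330 → 759; 30–44 + 70 → 1447; 45+ − 100 → 6836
Population now: 0–14=319, 15–29=759, 30–44=1447, 45+=6836
Period 4.
Births: 759 × 0.127 = 96
15–29: 319 × 0.945 = 301
30–44: 759 × 0.927 = 704
45+: 1447 × 0.921 + 6836 × 0.377 = 1333 + 2577 = 3910
Net migration: 0–14 + 130 → 226; 15–29 + 330 → 631; 30–44 + 70 → 774; 45+ − 100 → 3810
Population now: 0–14=226, 15–29=631, 30–44=774, 45+=3810
Total: 31150 → 5441; change = -25709; percentage change = -82.5%

-82.5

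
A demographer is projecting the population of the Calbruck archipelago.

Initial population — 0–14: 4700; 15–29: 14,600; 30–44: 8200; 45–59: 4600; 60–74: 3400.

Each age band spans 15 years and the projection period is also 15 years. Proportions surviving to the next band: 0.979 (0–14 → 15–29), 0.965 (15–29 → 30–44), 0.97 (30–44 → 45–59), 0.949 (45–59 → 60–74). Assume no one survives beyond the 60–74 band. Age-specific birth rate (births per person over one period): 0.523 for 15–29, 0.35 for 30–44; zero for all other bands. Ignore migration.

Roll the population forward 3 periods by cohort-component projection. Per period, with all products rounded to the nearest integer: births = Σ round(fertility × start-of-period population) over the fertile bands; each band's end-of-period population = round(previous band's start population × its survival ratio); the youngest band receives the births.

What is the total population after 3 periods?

41317

Numbering the groups 1..5 from youngest to oldest:
[period 1]
Births: 14600 × 0.523 = 7636 ; 8200 × 0.35 = 2870 — total 10506
Group 2: 4700 × 0.979 = 4601
Group 3: 14600 × 0.965 = 14089
Group 4: 8200 × 0.97 = 7954
Group 5: 4600 × 0.949 = 4365
Population now: 0–14=10506, 15–29=4601, 30–44=14089, 45–59=7954, 60–74=4365
[period 2]
Births: 4601 × 0.523 = 2406 ; 14089 × 0.35 = 4931 — total 7337
Group 2: 10506 × 0.979 = 10285
Group 3: 4601 × 0.965 = 4440
Group 4: 14089 × 0.97 = 13666
Group 5: 7954 × 0.949 = 7548
Population now: 0–14=7337, 15–29=10285, 30–44=4440, 45–59=13666, 60–74=7548
[period 3]
Births: 10285 × 0.523 = 5379 ; 4440 × 0.35 = 1554 — total 6933
Group 2: 7337 × 0.979 = 7183
Group 3: 10285 × 0.965 = 9925
Group 4: 4440 × 0.97 = 4307
Group 5: 13666 × 0.949 = 12969
Population now: 0–14=6933, 15–29=7183, 30–44=9925, 45–59=4307, 60–74=12969
Total after period 3: 6933 + 7183 + 9925 + 4307 + 12969 = 41317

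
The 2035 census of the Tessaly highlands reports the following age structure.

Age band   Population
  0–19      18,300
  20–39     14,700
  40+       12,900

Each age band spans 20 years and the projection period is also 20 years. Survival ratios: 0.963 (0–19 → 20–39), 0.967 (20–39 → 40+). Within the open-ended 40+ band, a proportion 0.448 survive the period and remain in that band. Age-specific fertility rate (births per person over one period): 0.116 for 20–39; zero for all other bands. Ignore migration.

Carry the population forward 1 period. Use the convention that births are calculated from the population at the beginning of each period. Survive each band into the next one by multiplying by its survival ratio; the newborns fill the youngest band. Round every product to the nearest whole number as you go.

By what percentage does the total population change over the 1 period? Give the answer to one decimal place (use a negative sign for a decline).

Numbering the bands 1..3 from youngest to oldest:
After projecting period 1:
Births: 14700 × 0.116 = 1705
Band 2: 18300 × 0.963 = 17623
Band 3: 14700 × 0.967 + 12900 × 0.448 = 14215 + 5779 = 19994
End of period: [1705, 17623, 19994]
Total: 45900 → 39322; change = -6578; percentage change = -14.3%

-14.3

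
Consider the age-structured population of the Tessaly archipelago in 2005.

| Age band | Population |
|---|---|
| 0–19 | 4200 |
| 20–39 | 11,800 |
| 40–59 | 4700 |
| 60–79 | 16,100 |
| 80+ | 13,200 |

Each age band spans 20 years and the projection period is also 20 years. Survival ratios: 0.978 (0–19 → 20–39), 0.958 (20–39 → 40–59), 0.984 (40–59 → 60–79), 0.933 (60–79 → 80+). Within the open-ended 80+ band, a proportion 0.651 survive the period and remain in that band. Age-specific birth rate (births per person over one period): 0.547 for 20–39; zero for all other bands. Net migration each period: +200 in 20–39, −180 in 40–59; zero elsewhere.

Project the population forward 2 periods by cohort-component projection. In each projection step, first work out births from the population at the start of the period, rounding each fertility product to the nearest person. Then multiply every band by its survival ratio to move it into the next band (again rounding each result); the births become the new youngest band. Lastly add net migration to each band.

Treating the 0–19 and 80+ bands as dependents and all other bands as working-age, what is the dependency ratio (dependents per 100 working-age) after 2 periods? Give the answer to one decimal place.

103.0

After projecting period 1:
Births: 11800 × 0.547 = 6455
20–39: 4200 × 0.978 = 4108
40–59: 11800 × 0.958 = 11304
60–79: 4700 × 0.984 = 4625
80+: 16100 × 0.933 + 13200 × 0.651 = 15021 + 8593 = 23614
Net migration: 20–39 + 200 → 4308; 40–59 − 180 → 11124
→ [6455, 4308, 11124, 4625, 23614]
After projecting period 2:
Births: 4308 × 0.547 = 2356
20–39: 6455 × 0.978 = 6313
40–59: 4308 × 0.958 = 4127
60–79: 11124 × 0.984 = 10946
80+: 4625 × 0.933 + 23614 × 0.651 = 4315 + 15373 = 19688
Net migration: 20–39 + 200 → 6513; 40–59 − 180 → 3947
→ [2356, 6513, 3947, 10946, 19688]
Dependents (band 0–19 + band 80+) = 2356 + 19688 = 22044; working-age = 21406; ratio = 22044/21406 × 100 = 103.0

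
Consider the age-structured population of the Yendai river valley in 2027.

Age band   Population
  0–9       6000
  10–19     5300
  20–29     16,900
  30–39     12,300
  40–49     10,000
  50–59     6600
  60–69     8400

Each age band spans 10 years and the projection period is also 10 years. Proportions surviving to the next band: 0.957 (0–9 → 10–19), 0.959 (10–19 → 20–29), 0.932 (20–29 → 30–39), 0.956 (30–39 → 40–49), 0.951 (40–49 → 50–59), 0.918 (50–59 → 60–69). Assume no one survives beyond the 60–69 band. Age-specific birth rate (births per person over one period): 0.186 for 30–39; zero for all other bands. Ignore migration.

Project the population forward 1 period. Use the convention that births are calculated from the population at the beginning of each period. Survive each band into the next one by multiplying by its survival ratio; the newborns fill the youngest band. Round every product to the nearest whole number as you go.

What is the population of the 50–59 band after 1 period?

9510

[period 1]
Births: 12300 × 0.186 = 2288
10–19: 6000 × 0.957 = 5742
20–29: 5300 × 0.959 = 5083
30–39: 16900 × 0.932 = 15751
40–49: 12300 × 0.956 = 11759
50–59: 10000 × 0.951 = 9510
60–69: 6600 × 0.918 = 6059
Population now: 0–9=2288, 10–19=5742, 20–29=5083, 30–39=15751, 40–49=11759, 50–59=9510, 60–69=6059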